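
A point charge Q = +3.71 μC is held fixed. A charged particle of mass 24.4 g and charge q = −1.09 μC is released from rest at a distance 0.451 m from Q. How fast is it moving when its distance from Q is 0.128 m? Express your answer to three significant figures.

Only the electrostatic force acts, so mechanical energy is conserved: ½mv² = U₁ − U₂ = kQq(1/r₁ − 1/r₂).
U₁ − U₂ = (8.99×10⁹ N·m²/C²)(3.71×10⁻⁶ C)(-1.09×10⁻⁶ C)(1/0.451 − 1/0.128) = 0.203 J.
v = √(2·0.203/0.0244) = 4.08 m/s.

4.08 m/s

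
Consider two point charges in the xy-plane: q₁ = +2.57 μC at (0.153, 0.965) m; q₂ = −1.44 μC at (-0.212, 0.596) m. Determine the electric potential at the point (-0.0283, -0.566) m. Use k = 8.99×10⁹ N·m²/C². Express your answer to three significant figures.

3980 V

Electric potential is a scalar, so the contributions from each charge add algebraically: V = Σ kqᵢ/rᵢ.
Distances from the field point to each charge: r₁ = 1.54 m, r₂ = 1.18 m.
V = k[(2.57×10⁻⁶)/(1.54) + (-1.44×10⁻⁶)/(1.18)] = 3980 V.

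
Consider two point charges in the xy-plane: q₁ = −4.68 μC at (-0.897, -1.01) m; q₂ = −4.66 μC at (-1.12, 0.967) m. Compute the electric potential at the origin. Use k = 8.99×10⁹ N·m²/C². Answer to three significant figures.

Electric potential is a scalar, so the contributions from each charge add algebraically: V = Σ kqᵢ/rᵢ.
Distances from the field point to each charge: r₁ = 1.35 m, r₂ = 1.48 m.
V = k[(-4.68×10⁻⁶)/(1.35) + (-4.66×10⁻⁶)/(1.48)] = -5.95×10⁴ V.

-5.95×10⁴ V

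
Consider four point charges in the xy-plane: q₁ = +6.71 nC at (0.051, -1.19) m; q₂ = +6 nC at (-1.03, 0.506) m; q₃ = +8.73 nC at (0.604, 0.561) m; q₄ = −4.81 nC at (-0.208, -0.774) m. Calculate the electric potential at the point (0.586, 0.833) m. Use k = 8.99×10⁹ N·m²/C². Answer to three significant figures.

Electric potential is a scalar, so the contributions from each charge add algebraically: V = Σ kqᵢ/rᵢ.
Distances from the field point to each charge: r₁ = 2.09 m, r₂ = 1.65 m, r₃ = 0.273 m, r₄ = 1.79 m.
V = k[(6.71×10⁻⁹)/(2.09) + (6.00×10⁻⁹)/(1.65) + (8.73×10⁻⁹)/(0.273) + (-4.81×10⁻⁹)/(1.79)] = 325 V.

325 V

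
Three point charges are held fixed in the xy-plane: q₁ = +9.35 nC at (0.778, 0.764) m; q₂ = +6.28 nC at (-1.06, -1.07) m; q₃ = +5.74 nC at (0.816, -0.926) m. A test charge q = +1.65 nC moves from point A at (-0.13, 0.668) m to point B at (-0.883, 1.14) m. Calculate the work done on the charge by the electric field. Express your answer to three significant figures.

8.98×10⁻⁸ J

The work done by the electric force is W_field = −ΔU = −q(V_B − V_A) = q(V_A − V_B).
At A: distances to the source charges are 0.913 m, 1.97 m, 1.85 m; V_A = Σ kqᵢ/rᵢ = 149 V.
At B: distances to the source charges are 1.70 m, 2.22 m, 2.67 m; V_B = Σ kqᵢ/rᵢ = 94.1 V.
ΔV = V_B − V_A = -54.4 V.
W_field = −qΔV = −(1.65×10⁻⁹ C)(-54.4 V) = 8.98×10⁻⁸ J.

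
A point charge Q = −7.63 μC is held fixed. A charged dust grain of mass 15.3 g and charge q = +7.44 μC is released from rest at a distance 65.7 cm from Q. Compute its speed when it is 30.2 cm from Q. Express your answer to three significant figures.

Only the electrostatic force acts, so mechanical energy is conserved: ½mv² = U₁ − U₂ = kQq(1/r₁ − 1/r₂).
U₁ − U₂ = (8.99×10⁹ N·m²/C²)(-7.63×10⁻⁶ C)(7.44×10⁻⁶ C)(1/0.657 − 1/0.302) = 0.913 J.
v = √(2·0.913/0.0153) = 10.9 m/s.

10.9 m/s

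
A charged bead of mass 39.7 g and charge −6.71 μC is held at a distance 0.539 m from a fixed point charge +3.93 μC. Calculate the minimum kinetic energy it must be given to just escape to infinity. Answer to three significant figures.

To just escape, total mechanical energy must reach zero at infinity: ½mv²_min + U = 0, so ½mv²_min = −U = |kQq|/r.
|U| = |kQq|/r = (8.99×10⁹ N·m²/C²)(3.93×10⁻⁶)(6.71×10⁻⁶)/(0.539) = 0.440 J.

0.440 J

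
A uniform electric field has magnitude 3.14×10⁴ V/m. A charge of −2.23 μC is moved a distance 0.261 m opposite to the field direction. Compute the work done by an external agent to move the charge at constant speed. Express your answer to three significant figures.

The potential change for a displacement 0.261 m opposite to the field direction is ΔV = +Ed = 8200 V.
W_ext = qΔV = -0.0183 J.

-0.0183 J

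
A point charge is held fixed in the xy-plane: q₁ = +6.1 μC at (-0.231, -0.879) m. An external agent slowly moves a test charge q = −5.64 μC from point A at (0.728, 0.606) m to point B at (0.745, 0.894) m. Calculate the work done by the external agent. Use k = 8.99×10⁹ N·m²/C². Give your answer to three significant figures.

0.0221 J

For quasistatic motion the external work equals the change in potential energy: W_ext = qΔV = q(V_B − V_A).
At A: distance to the source charge is 1.77 m; V_A = kq₁/r = 3.10×10⁴ V.
At B: distance to the source charge is 2.02 m; V_B = kq₁/r = 2.71×10⁴ V.
ΔV = V_B − V_A = -3930 V.
W_ext = qΔV = (-5.64×10⁻⁶ C)(-3930 V) = 0.0221 J.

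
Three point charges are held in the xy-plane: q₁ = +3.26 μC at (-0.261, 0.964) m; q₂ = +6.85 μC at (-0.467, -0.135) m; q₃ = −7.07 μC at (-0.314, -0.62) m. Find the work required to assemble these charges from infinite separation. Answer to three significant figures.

The work to assemble the configuration equals its total potential energy, U = Σ kqᵢqⱼ/rᵢⱼ over all pairs.
Pair separations: r₁₂ = 1.12 m, r₁₃ = 1.58 m, r₂₃ = 0.509 m.
U = (0.180) + (-0.131) + (-0.856) = -0.807 J.

-0.807 J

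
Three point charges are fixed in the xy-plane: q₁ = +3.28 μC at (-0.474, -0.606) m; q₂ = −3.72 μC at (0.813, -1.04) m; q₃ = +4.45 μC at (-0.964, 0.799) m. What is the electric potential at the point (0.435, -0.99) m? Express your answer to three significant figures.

-4.02×10⁴ V

Electric potential is a scalar, so the contributions from each charge add algebraically: V = Σ kqᵢ/rᵢ.
Distances from the field point to each charge: r₁ = 0.987 m, r₂ = 0.381 m, r₃ = 2.27 m.
V = k[(3.28×10⁻⁶)/(0.987) + (-3.72×10⁻⁶)/(0.381) + (4.45×10⁻⁶)/(2.27)] = -4.02×10⁴ V.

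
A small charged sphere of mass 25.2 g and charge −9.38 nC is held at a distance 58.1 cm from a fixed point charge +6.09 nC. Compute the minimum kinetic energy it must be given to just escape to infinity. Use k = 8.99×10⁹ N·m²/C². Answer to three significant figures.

8.84×10⁻⁷ J

To just escape, total mechanical energy must reach zero at infinity: ½mv²_min + U = 0, so ½mv²_min = −U = |kQq|/r.
|U| = |kQq|/r = (8.99×10⁹ N·m²/C²)(6.09×10⁻⁹)(9.38×10⁻⁹)/(0.581) = 8.84×10⁻⁷ J.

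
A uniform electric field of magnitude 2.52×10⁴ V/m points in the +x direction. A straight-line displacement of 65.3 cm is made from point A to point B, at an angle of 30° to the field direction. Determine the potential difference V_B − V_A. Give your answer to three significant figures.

-1.43×10⁴ V

Only the component of displacement along E changes the potential: ΔV = −E·d·cosθ.
ΔV = −(2.52×10⁴ V/m)(0.653 m)cos30° = -1.43×10⁴ V.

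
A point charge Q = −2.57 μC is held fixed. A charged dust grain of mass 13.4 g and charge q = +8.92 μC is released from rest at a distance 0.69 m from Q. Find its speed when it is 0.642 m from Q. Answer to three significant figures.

Only the electrostatic force acts, so mechanical energy is conserved: ½mv² = U₁ − U₂ = kQq(1/r₁ − 1/r₂).
U₁ − U₂ = (8.99×10⁹ N·m²/C²)(-2.57×10⁻⁶ C)(8.92×10⁻⁶ C)(1/0.690 − 1/0.642) = 0.0223 J.
v = √(2·0.0223/0.0134) = 1.83 m/s.

1.83 m/s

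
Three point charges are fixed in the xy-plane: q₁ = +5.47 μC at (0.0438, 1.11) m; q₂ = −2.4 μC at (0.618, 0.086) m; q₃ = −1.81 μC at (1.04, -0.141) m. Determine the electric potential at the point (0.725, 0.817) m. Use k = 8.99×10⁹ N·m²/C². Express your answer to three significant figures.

2.10×10⁴ V

The total potential is the scalar sum of each charge's contribution, V = Σ kqᵢ/rᵢ.
Distances from the field point to each charge: r₁ = 0.742 m, r₂ = 0.739 m, r₃ = 1.01 m.
V = k[(5.47×10⁻⁶)/(0.742) + (-2.40×10⁻⁶)/(0.739) + (-1.81×10⁻⁶)/(1.01)] = 2.10×10⁴ V.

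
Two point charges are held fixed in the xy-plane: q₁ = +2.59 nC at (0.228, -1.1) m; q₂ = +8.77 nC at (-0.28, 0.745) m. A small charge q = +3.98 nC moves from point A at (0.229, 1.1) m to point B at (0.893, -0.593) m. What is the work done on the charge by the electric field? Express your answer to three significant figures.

2.61×10⁻⁷ J

The work done by the electric force is W_field = −ΔU = −q(V_B − V_A) = q(V_A − V_B).
At A: distances to the source charges are 2.20 m, 0.621 m; V_A = Σ kqᵢ/rᵢ = 138 V.
At B: distances to the source charges are 0.836 m, 1.78 m; V_B = Σ kqᵢ/rᵢ = 72.2 V.
ΔV = V_B − V_A = -65.5 V.
W_field = −qΔV = −(3.98×10⁻⁹ C)(-65.5 V) = 2.61×10⁻⁷ J.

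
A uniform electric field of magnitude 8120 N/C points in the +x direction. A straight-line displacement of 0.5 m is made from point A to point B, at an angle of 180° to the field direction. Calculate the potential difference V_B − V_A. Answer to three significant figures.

4060 V

Only the component of displacement along E changes the potential: ΔV = −E·d·cosθ.
ΔV = −(8120 V/m)(0.500 m)cos180° = 4060 V.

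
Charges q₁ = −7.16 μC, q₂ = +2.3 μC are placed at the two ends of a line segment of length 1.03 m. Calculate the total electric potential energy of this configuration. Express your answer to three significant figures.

-0.144 J

The work to assemble the configuration equals its total potential energy, U = Σ kqᵢqⱼ/rᵢⱼ over all pairs.
The separation is r = 1.03 m.
U = (-0.144) = -0.144 J.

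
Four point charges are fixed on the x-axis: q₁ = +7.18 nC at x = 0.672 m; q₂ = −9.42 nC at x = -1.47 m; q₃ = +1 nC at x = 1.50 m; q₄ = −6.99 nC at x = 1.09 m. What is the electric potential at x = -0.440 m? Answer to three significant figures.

-60.6 V

The total potential is the scalar sum of each charge's contribution, V = Σ kqᵢ/rᵢ.
Distances from the field point to each charge: r₁ = 1.11 m, r₂ = 1.03 m, r₃ = 1.94 m, r₄ = 1.53 m.
V = k[(7.18×10⁻⁹)/(1.11) + (-9.42×10⁻⁹)/(1.03) + (1.00×10⁻⁹)/(1.94) + (-6.99×10⁻⁹)/(1.53)] = -60.6 V.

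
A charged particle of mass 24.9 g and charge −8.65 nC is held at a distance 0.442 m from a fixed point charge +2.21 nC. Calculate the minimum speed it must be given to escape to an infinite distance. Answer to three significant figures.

To just escape, total mechanical energy must reach zero at infinity: ½mv²_min + U = 0, so ½mv²_min = −U = |kQq|/r.
|U| = |kQq|/r = (8.99×10⁹ N·m²/C²)(2.21×10⁻⁹)(8.65×10⁻⁹)/(0.442) = 3.89×10⁻⁷ J.
v_min = √(2|U|/m) = √(2·3.89×10⁻⁷/0.0249) = 5.59×10⁻³ m/s.

5.59×10⁻³ m/s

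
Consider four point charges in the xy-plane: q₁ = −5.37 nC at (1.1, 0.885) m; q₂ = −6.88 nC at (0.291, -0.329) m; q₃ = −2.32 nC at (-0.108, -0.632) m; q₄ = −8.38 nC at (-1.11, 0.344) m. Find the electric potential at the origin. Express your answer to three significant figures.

-272 V

Electric potential is a scalar, so the contributions from each charge add algebraically: V = Σ kqᵢ/rᵢ.
Distances from the field point to each charge: r₁ = 1.41 m, r₂ = 0.439 m, r₃ = 0.641 m, r₄ = 1.16 m.
V = k[(-5.37×10⁻⁹)/(1.41) + (-6.88×10⁻⁹)/(0.439) + (-2.32×10⁻⁹)/(0.641) + (-8.38×10⁻⁹)/(1.16)] = -272 V.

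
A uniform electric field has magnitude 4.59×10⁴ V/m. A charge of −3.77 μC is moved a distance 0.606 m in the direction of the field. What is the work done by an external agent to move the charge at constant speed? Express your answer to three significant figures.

0.105 J

The potential change for a displacement 0.606 m in the direction of the field is ΔV = −Ed = -2.78×10⁴ V.
W_ext = qΔV = 0.105 J.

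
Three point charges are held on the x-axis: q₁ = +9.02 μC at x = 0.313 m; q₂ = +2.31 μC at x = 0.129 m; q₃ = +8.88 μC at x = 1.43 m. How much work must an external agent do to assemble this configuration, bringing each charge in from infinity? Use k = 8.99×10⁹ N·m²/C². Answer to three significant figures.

The work to assemble the configuration equals its total potential energy, U = Σ kqᵢqⱼ/rᵢⱼ over all pairs.
Pair separations: r₁₂ = 0.184 m, r₁₃ = 1.12 m, r₂₃ = 1.30 m.
U = (1.02) + (0.645) + (0.142) = 1.80 J.

1.80 J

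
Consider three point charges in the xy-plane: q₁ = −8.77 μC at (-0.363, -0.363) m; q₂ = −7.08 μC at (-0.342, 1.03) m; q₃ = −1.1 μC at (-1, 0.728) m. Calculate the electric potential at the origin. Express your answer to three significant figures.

-2.20×10⁵ V

The total potential is the scalar sum of each charge's contribution, V = Σ kqᵢ/rᵢ.
Distances from the field point to each charge: r₁ = 0.513 m, r₂ = 1.09 m, r₃ = 1.24 m.
V = k[(-8.77×10⁻⁶)/(0.513) + (-7.08×10⁻⁶)/(1.09) + (-1.10×10⁻⁶)/(1.24)] = -2.20×10⁵ V.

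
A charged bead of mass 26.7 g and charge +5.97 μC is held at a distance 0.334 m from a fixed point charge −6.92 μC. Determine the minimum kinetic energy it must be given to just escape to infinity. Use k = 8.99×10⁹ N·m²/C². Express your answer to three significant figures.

1.11 J

To just escape, total mechanical energy must reach zero at infinity: ½mv²_min + U = 0, so ½mv²_min = −U = |kQq|/r.
|U| = |kQq|/r = (8.99×10⁹ N·m²/C²)(6.92×10⁻⁶)(5.97×10⁻⁶)/(0.334) = 1.11 J.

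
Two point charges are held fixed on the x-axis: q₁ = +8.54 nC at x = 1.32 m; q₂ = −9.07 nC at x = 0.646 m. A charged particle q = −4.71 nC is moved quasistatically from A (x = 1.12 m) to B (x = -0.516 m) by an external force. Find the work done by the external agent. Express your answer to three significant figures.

For quasistatic motion the external work equals the change in potential energy: W_ext = qΔV = q(V_B − V_A).
At A: distances to the source charges are 0.200 m, 0.474 m; V_A = Σ kqᵢ/rᵢ = 212 V.
At B: distances to the source charges are 1.84 m, 1.16 m; V_B = Σ kqᵢ/rᵢ = -28.4 V.
ΔV = V_B − V_A = -240 V.
W_ext = qΔV = (-4.71×10⁻⁹ C)(-240 V) = 1.13×10⁻⁶ J.

1.13×10⁻⁶ J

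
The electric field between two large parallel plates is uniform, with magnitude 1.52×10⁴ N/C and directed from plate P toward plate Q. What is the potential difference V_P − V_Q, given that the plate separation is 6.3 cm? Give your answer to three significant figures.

958 V

In a uniform field, potential decreases in the direction of E: ΔV = −E·d for a displacement d parallel to E.
Going from Q to P is a displacement of 6.3 cm opposite to the field, so V_P − V_Q = +Ed = 958 V.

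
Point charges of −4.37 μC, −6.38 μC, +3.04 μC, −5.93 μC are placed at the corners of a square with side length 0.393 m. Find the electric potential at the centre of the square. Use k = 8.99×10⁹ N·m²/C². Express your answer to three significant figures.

Electric potential is a scalar, so the contributions from each charge add algebraically: V = Σ kqᵢ/rᵢ.
The distance from each corner to the centre is a√2/2 = 0.278 m.
V = k[(-4.37×10⁻⁶)/(0.278) + (-6.38×10⁻⁶)/(0.278) + (3.04×10⁻⁶)/(0.278) + (-5.93×10⁻⁶)/(0.278)] = -4.41×10⁵ V.

-4.41×10⁵ V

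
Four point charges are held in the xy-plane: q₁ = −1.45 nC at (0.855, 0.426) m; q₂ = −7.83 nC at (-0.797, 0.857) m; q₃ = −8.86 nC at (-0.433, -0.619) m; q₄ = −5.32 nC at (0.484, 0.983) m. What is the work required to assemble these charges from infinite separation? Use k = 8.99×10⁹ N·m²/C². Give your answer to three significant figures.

1.16×10⁻⁶ J

The assembly work is the sum of pairwise potential energies, U = Σ_{i<j} kqᵢqⱼ/rᵢⱼ.
Pair separations: r₁₂ = 1.71 m, r₁₃ = 1.66 m, r₁₄ = 0.669 m, r₂₃ = 1.52 m, r₂₄ = 1.29 m, r₃₄ = 1.85 m.
Summing all 6 pair terms gives U = 1.16×10⁻⁶ J.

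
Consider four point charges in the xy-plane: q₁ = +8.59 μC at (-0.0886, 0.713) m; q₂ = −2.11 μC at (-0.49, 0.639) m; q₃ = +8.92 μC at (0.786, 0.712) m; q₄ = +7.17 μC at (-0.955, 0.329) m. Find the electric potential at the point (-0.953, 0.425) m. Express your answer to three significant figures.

The total potential is the scalar sum of each charge's contribution, V = Σ kqᵢ/rᵢ.
Distances from the field point to each charge: r₁ = 0.911 m, r₂ = 0.510 m, r₃ = 1.76 m, r₄ = 0.0960 m.
V = k[(8.59×10⁻⁶)/(0.911) + (-2.11×10⁻⁶)/(0.510) + (8.92×10⁻⁶)/(1.76) + (7.17×10⁻⁶)/(0.0960)] = 7.64×10⁵ V.

7.64×10⁵ V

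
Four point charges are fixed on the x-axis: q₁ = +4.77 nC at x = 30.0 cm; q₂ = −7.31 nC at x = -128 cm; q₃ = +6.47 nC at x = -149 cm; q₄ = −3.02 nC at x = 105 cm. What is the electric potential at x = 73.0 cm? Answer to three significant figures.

8.39 V

Electric potential is a scalar, so the contributions from each charge add algebraically: V = Σ kqᵢ/rᵢ.
Distances from the field point to each charge: r₁ = 0.430 m, r₂ = 2.01 m, r₃ = 2.22 m, r₄ = 0.320 m.
V = k[(4.77×10⁻⁹)/(0.430) + (-7.31×10⁻⁹)/(2.01) + (6.47×10⁻⁹)/(2.22) + (-3.02×10⁻⁹)/(0.320)] = 8.39 V.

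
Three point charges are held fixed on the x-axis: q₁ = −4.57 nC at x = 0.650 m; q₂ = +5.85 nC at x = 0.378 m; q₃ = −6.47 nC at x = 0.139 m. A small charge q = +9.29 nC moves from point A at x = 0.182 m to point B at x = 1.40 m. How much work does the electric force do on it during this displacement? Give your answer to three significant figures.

-1.04×10⁻⁵ J

The work done by the electric force is W_field = −ΔU = −q(V_B − V_A) = q(V_A − V_B).
At A: distances to the source charges are 0.468 m, 0.196 m, 0.0430 m; V_A = Σ kqᵢ/rᵢ = -1170 V.
At B: distances to the source charges are 0.750 m, 1.02 m, 1.26 m; V_B = Σ kqᵢ/rᵢ = -49.4 V.
ΔV = V_B − V_A = 1120 V.
W_field = −qΔV = −(9.29×10⁻⁹ C)(1120 V) = -1.04×10⁻⁵ J.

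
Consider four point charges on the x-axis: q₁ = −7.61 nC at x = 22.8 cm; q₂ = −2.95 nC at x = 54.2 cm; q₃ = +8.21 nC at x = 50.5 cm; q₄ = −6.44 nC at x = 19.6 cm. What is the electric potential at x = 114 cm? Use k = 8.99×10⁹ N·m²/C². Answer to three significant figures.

The total potential is the scalar sum of each charge's contribution, V = Σ kqᵢ/rᵢ.
Distances from the field point to each charge: r₁ = 0.912 m, r₂ = 0.598 m, r₃ = 0.635 m, r₄ = 0.944 m.
V = k[(-7.61×10⁻⁹)/(0.912) + (-2.95×10⁻⁹)/(0.598) + (8.21×10⁻⁹)/(0.635) + (-6.44×10⁻⁹)/(0.944)] = -64.5 V.

-64.5 V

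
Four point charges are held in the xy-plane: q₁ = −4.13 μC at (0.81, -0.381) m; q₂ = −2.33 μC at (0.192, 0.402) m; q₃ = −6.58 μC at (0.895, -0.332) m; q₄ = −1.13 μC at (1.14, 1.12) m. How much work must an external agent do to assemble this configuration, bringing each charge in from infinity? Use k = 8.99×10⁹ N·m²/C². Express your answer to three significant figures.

The work to assemble the configuration equals its total potential energy, U = Σ kqᵢqⱼ/rᵢⱼ over all pairs.
Pair separations: r₁₂ = 0.998 m, r₁₃ = 0.0981 m, r₁₄ = 1.54 m, r₂₃ = 1.02 m, r₂₄ = 1.19 m, r₃₄ = 1.47 m.
Summing all 6 pair terms gives U = 2.81 J.

2.81 J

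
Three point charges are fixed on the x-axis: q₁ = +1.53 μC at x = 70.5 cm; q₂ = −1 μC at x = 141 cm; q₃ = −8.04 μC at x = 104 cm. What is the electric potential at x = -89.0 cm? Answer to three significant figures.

Electric potential is a scalar, so the contributions from each charge add algebraically: V = Σ kqᵢ/rᵢ.
Distances from the field point to each charge: r₁ = 1.59 m, r₂ = 2.30 m, r₃ = 1.93 m.
V = k[(1.53×10⁻⁶)/(1.59) + (-1.00×10⁻⁶)/(2.30) + (-8.04×10⁻⁶)/(1.93)] = -3.27×10⁴ V.

-3.27×10⁴ V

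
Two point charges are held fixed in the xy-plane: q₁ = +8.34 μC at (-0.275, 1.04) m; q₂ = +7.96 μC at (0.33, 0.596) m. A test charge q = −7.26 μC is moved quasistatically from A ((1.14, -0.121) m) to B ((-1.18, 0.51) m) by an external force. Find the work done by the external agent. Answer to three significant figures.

-0.0849 J

For quasistatic motion the external work equals the change in potential energy: W_ext = qΔV = q(V_B − V_A).
At A: distances to the source charges are 1.83 m, 1.08 m; V_A = Σ kqᵢ/rᵢ = 1.07×10⁵ V.
At B: distances to the source charges are 1.05 m, 1.51 m; V_B = Σ kqᵢ/rᵢ = 1.19×10⁵ V.
ΔV = V_B − V_A = 1.17×10⁴ V.
W_ext = qΔV = (-7.26×10⁻⁶ C)(1.17×10⁴ V) = -0.0849 J.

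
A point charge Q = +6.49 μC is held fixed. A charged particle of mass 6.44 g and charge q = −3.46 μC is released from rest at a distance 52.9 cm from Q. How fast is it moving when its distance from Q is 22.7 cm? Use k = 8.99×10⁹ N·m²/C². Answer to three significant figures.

12.6 m/s

Only the electrostatic force acts, so mechanical energy is conserved: ½mv² = U₁ − U₂ = kQq(1/r₁ − 1/r₂).
U₁ − U₂ = (8.99×10⁹ N·m²/C²)(6.49×10⁻⁶ C)(-3.46×10⁻⁶ C)(1/0.529 − 1/0.227) = 0.508 J.
v = √(2·0.508/6.44×10⁻³) = 12.6 m/s.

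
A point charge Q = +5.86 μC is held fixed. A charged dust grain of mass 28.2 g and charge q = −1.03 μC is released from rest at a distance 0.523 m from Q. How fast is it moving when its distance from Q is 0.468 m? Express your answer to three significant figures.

0.930 m/s

Only the electrostatic force acts, so mechanical energy is conserved: ½mv² = U₁ − U₂ = kQq(1/r₁ − 1/r₂).
U₁ − U₂ = (8.99×10⁹ N·m²/C²)(5.86×10⁻⁶ C)(-1.03×10⁻⁶ C)(1/0.523 − 1/0.468) = 0.0122 J.
v = √(2·0.0122/0.0282) = 0.930 m/s.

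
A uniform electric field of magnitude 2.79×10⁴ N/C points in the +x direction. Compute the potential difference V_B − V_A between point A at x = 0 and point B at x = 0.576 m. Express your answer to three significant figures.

In a uniform field, potential decreases in the direction of E: V_B − V_A = −E·Δx.
V_B − V_A = −(2.79×10⁴ V/m)(0.576 m) = -1.61×10⁴ V.

-1.61×10⁴ V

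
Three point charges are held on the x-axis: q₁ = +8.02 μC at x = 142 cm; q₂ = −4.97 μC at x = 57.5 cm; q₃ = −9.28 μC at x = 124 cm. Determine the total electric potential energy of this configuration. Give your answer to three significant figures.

The work to assemble the configuration equals its total potential energy, U = Σ kqᵢqⱼ/rᵢⱼ over all pairs.
Pair separations: r₁₂ = 0.845 m, r₁₃ = 0.180 m, r₂₃ = 0.665 m.
U = (-0.424) + (-3.72) + (0.624) = -3.52 J.

-3.52 J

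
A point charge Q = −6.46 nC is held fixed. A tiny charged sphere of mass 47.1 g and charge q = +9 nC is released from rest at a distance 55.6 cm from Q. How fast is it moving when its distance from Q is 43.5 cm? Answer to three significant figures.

Only the electrostatic force acts, so mechanical energy is conserved: ½mv² = U₁ − U₂ = kQq(1/r₁ − 1/r₂).
U₁ − U₂ = (8.99×10⁹ N·m²/C²)(-6.46×10⁻⁹ C)(9.00×10⁻⁹ C)(1/0.556 − 1/0.435) = 2.61×10⁻⁷ J.
v = √(2·2.61×10⁻⁷/0.0471) = 3.33×10⁻³ m/s.

3.33×10⁻³ m/s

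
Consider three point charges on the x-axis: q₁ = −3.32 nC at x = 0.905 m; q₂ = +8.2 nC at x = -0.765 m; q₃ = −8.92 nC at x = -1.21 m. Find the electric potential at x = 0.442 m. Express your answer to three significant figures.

Electric potential is a scalar, so the contributions from each charge add algebraically: V = Σ kqᵢ/rᵢ.
Distances from the field point to each charge: r₁ = 0.463 m, r₂ = 1.21 m, r₃ = 1.65 m.
V = k[(-3.32×10⁻⁹)/(0.463) + (8.20×10⁻⁹)/(1.21) + (-8.92×10⁻⁹)/(1.65)] = -51.9 V.

-51.9 V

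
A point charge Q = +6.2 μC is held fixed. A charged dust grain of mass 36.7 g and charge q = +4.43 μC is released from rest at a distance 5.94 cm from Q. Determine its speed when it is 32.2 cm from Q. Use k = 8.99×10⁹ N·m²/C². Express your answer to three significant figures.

Only the electrostatic force acts, so mechanical energy is conserved: ½mv² = U₁ − U₂ = kQq(1/r₁ − 1/r₂).
U₁ − U₂ = (8.99×10⁹ N·m²/C²)(6.20×10⁻⁶ C)(4.43×10⁻⁶ C)(1/0.0594 − 1/0.322) = 3.39 J.
v = √(2·3.39/0.0367) = 13.6 m/s.

13.6 m/s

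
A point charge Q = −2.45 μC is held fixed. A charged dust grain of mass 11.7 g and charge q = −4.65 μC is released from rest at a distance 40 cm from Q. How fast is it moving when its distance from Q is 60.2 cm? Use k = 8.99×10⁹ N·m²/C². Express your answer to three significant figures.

3.83 m/s

Only the electrostatic force acts, so mechanical energy is conserved: ½mv² = U₁ − U₂ = kQq(1/r₁ − 1/r₂).
U₁ − U₂ = (8.99×10⁹ N·m²/C²)(-2.45×10⁻⁶ C)(-4.65×10⁻⁶ C)(1/0.400 − 1/0.602) = 0.0859 J.
v = √(2·0.0859/0.0117) = 3.83 m/s.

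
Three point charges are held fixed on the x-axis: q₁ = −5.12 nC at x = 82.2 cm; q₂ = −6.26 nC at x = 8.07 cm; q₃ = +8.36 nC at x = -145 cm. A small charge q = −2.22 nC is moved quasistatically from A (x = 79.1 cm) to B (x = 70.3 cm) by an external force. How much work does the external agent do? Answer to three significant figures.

For quasistatic motion the external work equals the change in potential energy: W_ext = qΔV = q(V_B − V_A).
At A: distances to the source charges are 0.0310 m, 0.710 m, 2.24 m; V_A = Σ kqᵢ/rᵢ = -1530 V.
At B: distances to the source charges are 0.119 m, 0.622 m, 2.15 m; V_B = Σ kqᵢ/rᵢ = -442 V.
ΔV = V_B − V_A = 1090 V.
W_ext = qΔV = (-2.22×10⁻⁹ C)(1090 V) = -2.42×10⁻⁶ J.

-2.42×10⁻⁶ J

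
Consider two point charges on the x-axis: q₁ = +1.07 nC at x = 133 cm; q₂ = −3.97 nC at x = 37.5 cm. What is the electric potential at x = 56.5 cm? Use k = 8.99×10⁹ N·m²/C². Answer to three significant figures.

The total potential is the scalar sum of each charge's contribution, V = Σ kqᵢ/rᵢ.
Distances from the field point to each charge: r₁ = 0.765 m, r₂ = 0.190 m.
V = k[(1.07×10⁻⁹)/(0.765) + (-3.97×10⁻⁹)/(0.190)] = -175 V.

-175 V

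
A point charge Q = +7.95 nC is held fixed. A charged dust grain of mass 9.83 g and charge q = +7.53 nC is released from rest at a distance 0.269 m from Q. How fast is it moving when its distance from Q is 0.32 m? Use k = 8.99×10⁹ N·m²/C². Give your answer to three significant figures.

8.05×10⁻³ m/s

Only the electrostatic force acts, so mechanical energy is conserved: ½mv² = U₁ − U₂ = kQq(1/r₁ − 1/r₂).
U₁ − U₂ = (8.99×10⁹ N·m²/C²)(7.95×10⁻⁹ C)(7.53×10⁻⁹ C)(1/0.269 − 1/0.320) = 3.19×10⁻⁷ J.
v = √(2·3.19×10⁻⁷/9.83×10⁻³) = 8.05×10⁻³ m/s.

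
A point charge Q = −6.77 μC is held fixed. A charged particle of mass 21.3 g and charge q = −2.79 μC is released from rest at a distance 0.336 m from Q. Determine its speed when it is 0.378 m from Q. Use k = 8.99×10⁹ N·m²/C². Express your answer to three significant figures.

2.30 m/s

Only the electrostatic force acts, so mechanical energy is conserved: ½mv² = U₁ − U₂ = kQq(1/r₁ − 1/r₂).
U₁ − U₂ = (8.99×10⁹ N·m²/C²)(-6.77×10⁻⁶ C)(-2.79×10⁻⁶ C)(1/0.336 − 1/0.378) = 0.0562 J.
v = √(2·0.0562/0.0213) = 2.30 m/s.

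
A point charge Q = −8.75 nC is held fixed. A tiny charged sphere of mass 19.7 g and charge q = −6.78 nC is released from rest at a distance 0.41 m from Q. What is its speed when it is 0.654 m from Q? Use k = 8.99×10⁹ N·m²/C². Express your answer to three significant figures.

Only the electrostatic force acts, so mechanical energy is conserved: ½mv² = U₁ − U₂ = kQq(1/r₁ − 1/r₂).
U₁ − U₂ = (8.99×10⁹ N·m²/C²)(-8.75×10⁻⁹ C)(-6.78×10⁻⁹ C)(1/0.410 − 1/0.654) = 4.85×10⁻⁷ J.
v = √(2·4.85×10⁻⁷/0.0197) = 7.02×10⁻³ m/s.

7.02×10⁻³ m/s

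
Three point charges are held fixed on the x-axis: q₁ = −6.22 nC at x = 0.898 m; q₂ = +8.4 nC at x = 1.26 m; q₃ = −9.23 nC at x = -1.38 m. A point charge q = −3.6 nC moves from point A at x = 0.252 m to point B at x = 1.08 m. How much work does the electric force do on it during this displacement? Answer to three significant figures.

5.08×10⁻⁷ J

The work done by the electric force is W_field = −ΔU = −q(V_B − V_A) = q(V_A − V_B).
At A: distances to the source charges are 0.646 m, 1.01 m, 1.63 m; V_A = Σ kqᵢ/rᵢ = -62.5 V.
At B: distances to the source charges are 0.182 m, 0.180 m, 2.46 m; V_B = Σ kqᵢ/rᵢ = 78.6 V.
ΔV = V_B − V_A = 141 V.
W_field = −qΔV = −(-3.60×10⁻⁹ C)(141 V) = 5.08×10⁻⁷ J.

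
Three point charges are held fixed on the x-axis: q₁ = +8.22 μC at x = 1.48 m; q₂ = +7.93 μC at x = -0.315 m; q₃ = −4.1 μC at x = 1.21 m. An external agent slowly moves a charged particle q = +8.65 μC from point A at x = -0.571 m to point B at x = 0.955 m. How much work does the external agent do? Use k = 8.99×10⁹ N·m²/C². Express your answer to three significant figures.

-2.09 J

For quasistatic motion the external work equals the change in potential energy: W_ext = qΔV = q(V_B − V_A).
At A: distances to the source charges are 2.05 m, 0.256 m, 1.78 m; V_A = Σ kqᵢ/rᵢ = 2.94×10⁵ V.
At B: distances to the source charges are 0.525 m, 1.27 m, 0.255 m; V_B = Σ kqᵢ/rᵢ = 5.23×10⁴ V.
ΔV = V_B − V_A = -2.41×10⁵ V.
W_ext = qΔV = (8.65×10⁻⁶ C)(-2.41×10⁵ V) = -2.09 J.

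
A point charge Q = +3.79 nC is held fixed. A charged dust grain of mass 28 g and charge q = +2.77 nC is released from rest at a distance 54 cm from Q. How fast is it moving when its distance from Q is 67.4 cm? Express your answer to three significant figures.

Only the electrostatic force acts, so mechanical energy is conserved: ½mv² = U₁ − U₂ = kQq(1/r₁ − 1/r₂).
U₁ − U₂ = (8.99×10⁹ N·m²/C²)(3.79×10⁻⁹ C)(2.77×10⁻⁹ C)(1/0.540 − 1/0.674) = 3.47×10⁻⁸ J.
v = √(2·3.47×10⁻⁸/0.0280) = 1.58×10⁻³ m/s.

1.58×10⁻³ m/s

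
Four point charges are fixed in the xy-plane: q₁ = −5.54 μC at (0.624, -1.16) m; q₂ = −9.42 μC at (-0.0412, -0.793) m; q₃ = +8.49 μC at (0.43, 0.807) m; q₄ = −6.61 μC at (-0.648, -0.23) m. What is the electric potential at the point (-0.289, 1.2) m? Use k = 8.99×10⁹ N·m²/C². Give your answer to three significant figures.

The total potential is the scalar sum of each charge's contribution, V = Σ kqᵢ/rᵢ.
Distances from the field point to each charge: r₁ = 2.53 m, r₂ = 2.01 m, r₃ = 0.819 m, r₄ = 1.47 m.
V = k[(-5.54×10⁻⁶)/(2.53) + (-9.42×10⁻⁶)/(2.01) + (8.49×10⁻⁶)/(0.819) + (-6.61×10⁻⁶)/(1.47)] = -9010 V.

-9010 V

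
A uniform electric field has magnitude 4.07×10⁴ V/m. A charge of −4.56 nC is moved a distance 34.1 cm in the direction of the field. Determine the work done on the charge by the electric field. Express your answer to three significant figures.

The potential change for a displacement 34.1 cm in the direction of the field is ΔV = −Ed = -1.39×10⁴ V.
W_field = −qΔV = -6.33×10⁻⁵ J.

-6.33×10⁻⁵ J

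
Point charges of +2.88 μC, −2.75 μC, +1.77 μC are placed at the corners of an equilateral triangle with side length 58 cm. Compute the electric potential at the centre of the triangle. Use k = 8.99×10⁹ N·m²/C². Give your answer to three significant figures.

5.10×10⁴ V

Electric potential is a scalar, so the contributions from each charge add algebraically: V = Σ kqᵢ/rᵢ.
The distance from each vertex to the centroid is a/√3 = 0.335 m.
V = k[(2.88×10⁻⁶)/(0.335) + (-2.75×10⁻⁶)/(0.335) + (1.77×10⁻⁶)/(0.335)] = 5.10×10⁴ V.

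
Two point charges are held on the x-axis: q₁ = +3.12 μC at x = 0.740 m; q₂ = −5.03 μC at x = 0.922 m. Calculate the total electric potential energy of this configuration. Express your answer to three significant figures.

The work to assemble the configuration equals its total potential energy, U = Σ kqᵢqⱼ/rᵢⱼ over all pairs.
Pair separations: r₁₂ = 0.182 m.
U = (-0.775) = -0.775 J.

-0.775 J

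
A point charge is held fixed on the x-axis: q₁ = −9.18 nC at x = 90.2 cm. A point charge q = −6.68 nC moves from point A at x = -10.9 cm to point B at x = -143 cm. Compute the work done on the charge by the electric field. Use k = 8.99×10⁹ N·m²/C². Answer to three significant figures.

3.09×10⁻⁷ J

The work done by the electric force is W_field = −ΔU = −q(V_B − V_A) = q(V_A − V_B).
At A: distance to the source charge is 1.01 m; V_A = kq₁/r = -81.6 V.
At B: distance to the source charge is 2.33 m; V_B = kq₁/r = -35.4 V.
ΔV = V_B − V_A = 46.2 V.
W_field = −qΔV = −(-6.68×10⁻⁹ C)(46.2 V) = 3.09×10⁻⁷ J.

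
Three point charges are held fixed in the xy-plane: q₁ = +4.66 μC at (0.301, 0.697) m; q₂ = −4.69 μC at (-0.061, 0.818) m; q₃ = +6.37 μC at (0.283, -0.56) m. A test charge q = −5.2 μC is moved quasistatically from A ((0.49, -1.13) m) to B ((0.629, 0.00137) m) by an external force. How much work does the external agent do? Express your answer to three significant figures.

-0.0284 J

For quasistatic motion the external work equals the change in potential energy: W_ext = qΔV = q(V_B − V_A).
At A: distances to the source charges are 1.84 m, 2.02 m, 0.606 m; V_A = Σ kqᵢ/rᵢ = 9.64×10⁴ V.
At B: distances to the source charges are 0.769 m, 1.07 m, 0.659 m; V_B = Σ kqᵢ/rᵢ = 1.02×10⁵ V.
ΔV = V_B − V_A = 5460 V.
W_ext = qΔV = (-5.20×10⁻⁶ C)(5460 V) = -0.0284 J.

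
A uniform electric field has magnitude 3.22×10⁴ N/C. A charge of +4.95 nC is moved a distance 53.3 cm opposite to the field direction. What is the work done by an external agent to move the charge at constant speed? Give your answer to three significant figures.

8.50×10⁻⁵ J

The potential change for a displacement 53.3 cm opposite to the field direction is ΔV = +Ed = 1.72×10⁴ V.
W_ext = qΔV = 8.50×10⁻⁵ J.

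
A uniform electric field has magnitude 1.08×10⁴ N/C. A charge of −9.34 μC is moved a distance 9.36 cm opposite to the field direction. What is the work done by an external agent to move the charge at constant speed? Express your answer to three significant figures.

The potential change for a displacement 9.36 cm opposite to the field direction is ΔV = +Ed = 1010 V.
W_ext = qΔV = -9.44×10⁻³ J.

-9.44×10⁻³ J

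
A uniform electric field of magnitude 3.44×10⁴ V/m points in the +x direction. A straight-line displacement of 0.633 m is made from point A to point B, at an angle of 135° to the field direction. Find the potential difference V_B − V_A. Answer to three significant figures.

1.54×10⁴ V

Only the component of displacement along E changes the potential: ΔV = −E·d·cosθ.
ΔV = −(3.44×10⁴ V/m)(0.633 m)cos135° = 1.54×10⁴ V.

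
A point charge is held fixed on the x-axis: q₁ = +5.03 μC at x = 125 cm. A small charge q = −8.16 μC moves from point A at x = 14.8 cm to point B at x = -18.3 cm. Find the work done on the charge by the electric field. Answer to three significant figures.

The work done by the electric force is W_field = −ΔU = −q(V_B − V_A) = q(V_A − V_B).
At A: distance to the source charge is 1.10 m; V_A = kq₁/r = 4.10×10⁴ V.
At B: distance to the source charge is 1.43 m; V_B = kq₁/r = 3.16×10⁴ V.
ΔV = V_B − V_A = -9480 V.
W_field = −qΔV = −(-8.16×10⁻⁶ C)(-9480 V) = -0.0773 J.

-0.0773 J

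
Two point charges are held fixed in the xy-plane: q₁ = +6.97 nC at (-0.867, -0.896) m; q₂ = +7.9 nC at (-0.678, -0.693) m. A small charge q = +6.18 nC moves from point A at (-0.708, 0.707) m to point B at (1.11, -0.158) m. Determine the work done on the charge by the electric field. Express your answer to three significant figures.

The work done by the electric force is W_field = −ΔU = −q(V_B − V_A) = q(V_A − V_B).
At A: distances to the source charges are 1.61 m, 1.40 m; V_A = Σ kqᵢ/rᵢ = 89.6 V.
At B: distances to the source charges are 2.11 m, 1.87 m; V_B = Σ kqᵢ/rᵢ = 67.7 V.
ΔV = V_B − V_A = -21.9 V.
W_field = −qΔV = −(6.18×10⁻⁹ C)(-21.9 V) = 1.35×10⁻⁷ J.

1.35×10⁻⁷ J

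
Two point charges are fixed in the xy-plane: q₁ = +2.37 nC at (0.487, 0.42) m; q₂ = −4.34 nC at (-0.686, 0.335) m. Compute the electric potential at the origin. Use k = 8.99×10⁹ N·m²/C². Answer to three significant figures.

-18.0 V

The total potential is the scalar sum of each charge's contribution, V = Σ kqᵢ/rᵢ.
Distances from the field point to each charge: r₁ = 0.643 m, r₂ = 0.763 m.
V = k[(2.37×10⁻⁹)/(0.643) + (-4.34×10⁻⁹)/(0.763)] = -18.0 V.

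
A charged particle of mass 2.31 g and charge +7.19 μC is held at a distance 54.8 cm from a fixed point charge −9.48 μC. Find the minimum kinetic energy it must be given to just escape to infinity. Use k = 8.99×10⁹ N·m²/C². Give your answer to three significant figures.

To just escape, total mechanical energy must reach zero at infinity: ½mv²_min + U = 0, so ½mv²_min = −U = |kQq|/r.
|U| = |kQq|/r = (8.99×10⁹ N·m²/C²)(9.48×10⁻⁶)(7.19×10⁻⁶)/(0.548) = 1.12 J.

1.12 J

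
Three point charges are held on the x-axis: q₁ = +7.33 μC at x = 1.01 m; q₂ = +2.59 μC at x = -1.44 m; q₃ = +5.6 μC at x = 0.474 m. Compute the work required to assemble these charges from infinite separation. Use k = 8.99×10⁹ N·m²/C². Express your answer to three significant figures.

The work to assemble the configuration equals its total potential energy, U = Σ kqᵢqⱼ/rᵢⱼ over all pairs.
Pair separations: r₁₂ = 2.45 m, r₁₃ = 0.536 m, r₂₃ = 1.91 m.
U = (0.0697) + (0.688) + (0.0681) = 0.826 J.

0.826 J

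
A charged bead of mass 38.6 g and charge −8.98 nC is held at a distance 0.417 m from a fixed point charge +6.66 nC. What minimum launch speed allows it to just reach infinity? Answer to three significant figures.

To just escape, total mechanical energy must reach zero at infinity: ½mv²_min + U = 0, so ½mv²_min = −U = |kQq|/r.
|U| = |kQq|/r = (8.99×10⁹ N·m²/C²)(6.66×10⁻⁹)(8.98×10⁻⁹)/(0.417) = 1.29×10⁻⁶ J.
v_min = √(2|U|/m) = √(2·1.29×10⁻⁶/0.0386) = 8.17×10⁻³ m/s.

8.17×10⁻³ m/s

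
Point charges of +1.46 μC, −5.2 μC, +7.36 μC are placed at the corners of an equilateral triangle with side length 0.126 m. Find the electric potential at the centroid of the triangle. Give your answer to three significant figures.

4.47×10⁵ V

Electric potential is a scalar, so the contributions from each charge add algebraically: V = Σ kqᵢ/rᵢ.
The distance from each vertex to the centroid is a/√3 = 0.0727 m.
V = k[(1.46×10⁻⁶)/(0.0727) + (-5.20×10⁻⁶)/(0.0727) + (7.36×10⁻⁶)/(0.0727)] = 4.47×10⁵ V.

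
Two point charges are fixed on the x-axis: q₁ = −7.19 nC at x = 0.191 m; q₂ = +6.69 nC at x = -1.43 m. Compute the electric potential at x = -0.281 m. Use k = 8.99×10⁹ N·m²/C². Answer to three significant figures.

-84.6 V

Electric potential is a scalar, so the contributions from each charge add algebraically: V = Σ kqᵢ/rᵢ.
Distances from the field point to each charge: r₁ = 0.472 m, r₂ = 1.15 m.
V = k[(-7.19×10⁻⁹)/(0.472) + (6.69×10⁻⁹)/(1.15)] = -84.6 V.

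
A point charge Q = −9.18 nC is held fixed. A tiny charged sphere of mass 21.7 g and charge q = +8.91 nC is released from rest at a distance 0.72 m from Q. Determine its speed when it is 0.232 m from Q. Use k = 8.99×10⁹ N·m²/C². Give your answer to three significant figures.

Only the electrostatic force acts, so mechanical energy is conserved: ½mv² = U₁ − U₂ = kQq(1/r₁ − 1/r₂).
U₁ − U₂ = (8.99×10⁹ N·m²/C²)(-9.18×10⁻⁹ C)(8.91×10⁻⁹ C)(1/0.720 − 1/0.232) = 2.15×10⁻⁶ J.
v = √(2·2.15×10⁻⁶/0.0217) = 0.0141 m/s.

0.0141 m/s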